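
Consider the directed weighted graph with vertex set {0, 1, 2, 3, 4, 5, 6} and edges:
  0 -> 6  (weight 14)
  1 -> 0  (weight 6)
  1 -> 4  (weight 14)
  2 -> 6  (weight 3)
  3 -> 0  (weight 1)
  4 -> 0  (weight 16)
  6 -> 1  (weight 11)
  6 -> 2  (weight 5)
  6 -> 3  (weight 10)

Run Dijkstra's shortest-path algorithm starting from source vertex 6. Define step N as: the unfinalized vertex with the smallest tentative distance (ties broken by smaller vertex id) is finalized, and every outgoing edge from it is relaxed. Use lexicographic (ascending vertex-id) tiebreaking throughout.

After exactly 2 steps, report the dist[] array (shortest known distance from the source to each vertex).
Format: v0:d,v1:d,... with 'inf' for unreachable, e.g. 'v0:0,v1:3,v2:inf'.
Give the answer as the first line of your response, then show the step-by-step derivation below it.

v0:inf,v1:11,v2:5,v3:10,v4:inf,v5:inf,v6:0

step 1: dist = v0:inf,v1:11,v2:5,v3:10,v4:inf,v5:inf,v6:0
step 2: dist = v0:inf,v1:11,v2:5,v3:10,v4:inf,v5:inf,v6:0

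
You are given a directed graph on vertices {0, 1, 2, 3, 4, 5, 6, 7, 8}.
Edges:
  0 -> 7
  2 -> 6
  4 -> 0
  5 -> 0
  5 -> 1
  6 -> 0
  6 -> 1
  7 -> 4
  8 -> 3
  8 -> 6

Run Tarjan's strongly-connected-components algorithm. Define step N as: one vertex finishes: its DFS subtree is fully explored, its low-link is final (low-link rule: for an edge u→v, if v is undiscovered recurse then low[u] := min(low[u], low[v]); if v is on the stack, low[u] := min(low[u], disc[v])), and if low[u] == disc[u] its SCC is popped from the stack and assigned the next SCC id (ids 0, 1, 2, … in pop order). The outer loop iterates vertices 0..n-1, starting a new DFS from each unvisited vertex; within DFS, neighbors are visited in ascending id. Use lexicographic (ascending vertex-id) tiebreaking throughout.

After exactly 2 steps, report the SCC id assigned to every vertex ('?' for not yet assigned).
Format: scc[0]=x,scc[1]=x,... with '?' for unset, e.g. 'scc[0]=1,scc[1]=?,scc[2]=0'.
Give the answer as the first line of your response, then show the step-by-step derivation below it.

scc[0]=?,scc[1]=?,scc[2]=?,scc[3]=?,scc[4]=?,scc[5]=?,scc[6]=?,scc[7]=?,scc[8]=?

step 1: low=(low[0]=0,low[1]=?,low[2]=?,low[3]=?,low[4]=0,low[5]=?,low[6]=?,low[7]=1,low[8]=?); scc=(scc[0]=?,scc[1]=?,scc[2]=?,scc[3]=?,scc[4]=?,scc[5]=?,scc[6]=?,scc[7]=?,scc[8]=?)
step 2: low=(low[0]=0,low[1]=?,low[2]=?,low[3]=?,low[4]=0,low[5]=?,low[6]=?,low[7]=0,low[8]=?); scc=(scc[0]=?,scc[1]=?,scc[2]=?,scc[3]=?,scc[4]=?,scc[5]=?,scc[6]=?,scc[7]=?,scc[8]=?)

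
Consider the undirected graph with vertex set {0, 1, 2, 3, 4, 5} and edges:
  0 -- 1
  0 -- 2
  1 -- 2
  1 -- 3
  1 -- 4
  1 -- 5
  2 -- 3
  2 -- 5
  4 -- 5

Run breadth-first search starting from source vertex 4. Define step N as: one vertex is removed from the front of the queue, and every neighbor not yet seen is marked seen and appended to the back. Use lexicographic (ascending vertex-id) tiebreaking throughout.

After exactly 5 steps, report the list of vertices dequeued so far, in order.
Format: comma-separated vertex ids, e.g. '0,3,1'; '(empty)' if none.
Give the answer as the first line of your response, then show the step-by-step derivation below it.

4,1,5,0,2

step 1: dequeue 4; queue=[1,5]; order=4
step 2: dequeue 1; queue=[5,0,2,3]; order=4,1
step 3: dequeue 5; queue=[0,2,3]; order=4,1,5
step 4: dequeue 0; queue=[2,3]; order=4,1,5,0
step 5: dequeue 2; queue=[3]; order=4,1,5,0,2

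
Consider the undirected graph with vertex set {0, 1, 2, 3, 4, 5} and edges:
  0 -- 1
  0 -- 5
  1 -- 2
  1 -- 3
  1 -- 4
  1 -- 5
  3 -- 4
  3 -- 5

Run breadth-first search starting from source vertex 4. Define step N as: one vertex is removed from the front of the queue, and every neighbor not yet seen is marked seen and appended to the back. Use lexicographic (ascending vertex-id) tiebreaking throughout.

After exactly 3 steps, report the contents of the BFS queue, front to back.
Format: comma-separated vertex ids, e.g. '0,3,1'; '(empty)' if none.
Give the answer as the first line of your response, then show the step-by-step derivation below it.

0,2,5

step 1: dequeue 4; queue=[1,3]; order=4
step 2: dequeue 1; queue=[3,0,2,5]; order=4,1
step 3: dequeue 3; queue=[0,2,5]; order=4,1,3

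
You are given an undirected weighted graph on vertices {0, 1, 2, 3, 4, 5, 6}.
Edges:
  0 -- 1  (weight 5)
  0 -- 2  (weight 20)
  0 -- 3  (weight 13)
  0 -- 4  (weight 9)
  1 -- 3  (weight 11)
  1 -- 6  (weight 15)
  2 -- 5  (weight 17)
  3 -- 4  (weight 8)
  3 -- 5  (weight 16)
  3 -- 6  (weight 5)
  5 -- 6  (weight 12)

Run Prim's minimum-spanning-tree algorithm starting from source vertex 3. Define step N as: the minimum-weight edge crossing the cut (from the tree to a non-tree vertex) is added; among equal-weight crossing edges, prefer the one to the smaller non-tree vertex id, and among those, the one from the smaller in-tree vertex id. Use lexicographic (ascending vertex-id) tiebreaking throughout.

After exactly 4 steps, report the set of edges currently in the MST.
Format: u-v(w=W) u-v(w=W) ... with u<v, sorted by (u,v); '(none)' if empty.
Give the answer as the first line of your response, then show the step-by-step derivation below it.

0-1(w=5) 0-4(w=9) 3-4(w=8) 3-6(w=5)

step 1: add edge 3-6 (w=5); MST = {3-6(w=5)}
step 2: add edge 3-4 (w=8); MST = {3-4(w=8) 3-6(w=5)}
step 3: add edge 0-4 (w=9); MST = {0-4(w=9) 3-4(w=8) 3-6(w=5)}
step 4: add edge 0-1 (w=5); MST = {0-1(w=5) 0-4(w=9) 3-4(w=8) 3-6(w=5)}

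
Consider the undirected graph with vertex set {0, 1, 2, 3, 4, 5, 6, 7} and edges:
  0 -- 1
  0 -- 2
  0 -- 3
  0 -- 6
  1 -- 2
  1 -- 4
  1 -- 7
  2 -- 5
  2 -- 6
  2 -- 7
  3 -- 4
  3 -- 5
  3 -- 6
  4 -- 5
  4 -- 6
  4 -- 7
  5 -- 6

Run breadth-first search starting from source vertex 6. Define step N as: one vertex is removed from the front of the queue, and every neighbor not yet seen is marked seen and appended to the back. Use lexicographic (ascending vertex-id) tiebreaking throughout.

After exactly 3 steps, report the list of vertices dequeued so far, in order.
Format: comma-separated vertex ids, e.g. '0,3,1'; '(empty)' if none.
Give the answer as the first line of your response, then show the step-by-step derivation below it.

6,0,2

step 1: dequeue 6; queue=[0,2,3,4,5]; order=6
step 2: dequeue 0; queue=[2,3,4,5,1]; order=6,0
step 3: dequeue 2; queue=[3,4,5,1,7]; order=6,0,2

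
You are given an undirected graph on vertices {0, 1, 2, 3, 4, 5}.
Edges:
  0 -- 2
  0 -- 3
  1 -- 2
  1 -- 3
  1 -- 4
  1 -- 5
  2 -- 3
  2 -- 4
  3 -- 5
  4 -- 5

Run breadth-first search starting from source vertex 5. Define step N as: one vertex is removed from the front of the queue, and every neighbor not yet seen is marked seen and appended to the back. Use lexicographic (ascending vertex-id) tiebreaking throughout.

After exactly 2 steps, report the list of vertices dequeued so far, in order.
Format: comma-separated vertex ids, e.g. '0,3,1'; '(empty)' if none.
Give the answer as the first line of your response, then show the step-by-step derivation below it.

5,1

step 1: dequeue 5; queue=[1,3,4]; order=5
step 2: dequeue 1; queue=[3,4,2]; order=5,1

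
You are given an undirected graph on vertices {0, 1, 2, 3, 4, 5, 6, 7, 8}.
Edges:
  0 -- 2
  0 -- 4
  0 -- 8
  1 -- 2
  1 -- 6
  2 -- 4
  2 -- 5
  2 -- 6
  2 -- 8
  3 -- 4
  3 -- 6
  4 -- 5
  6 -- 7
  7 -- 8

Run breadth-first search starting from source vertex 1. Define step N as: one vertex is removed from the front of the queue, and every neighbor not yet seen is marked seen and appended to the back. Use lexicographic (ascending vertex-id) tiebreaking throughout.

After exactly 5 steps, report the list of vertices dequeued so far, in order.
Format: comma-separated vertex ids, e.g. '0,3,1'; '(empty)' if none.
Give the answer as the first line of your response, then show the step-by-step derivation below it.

1,2,6,0,4

step 1: dequeue 1; queue=[2,6]; order=1
step 2: dequeue 2; queue=[6,0,4,5,8]; order=1,2
step 3: dequeue 6; queue=[0,4,5,8,3,7]; order=1,2,6
step 4: dequeue 0; queue=[4,5,8,3,7]; order=1,2,6,0
step 5: dequeue 4; queue=[5,8,3,7]; order=1,2,6,0,4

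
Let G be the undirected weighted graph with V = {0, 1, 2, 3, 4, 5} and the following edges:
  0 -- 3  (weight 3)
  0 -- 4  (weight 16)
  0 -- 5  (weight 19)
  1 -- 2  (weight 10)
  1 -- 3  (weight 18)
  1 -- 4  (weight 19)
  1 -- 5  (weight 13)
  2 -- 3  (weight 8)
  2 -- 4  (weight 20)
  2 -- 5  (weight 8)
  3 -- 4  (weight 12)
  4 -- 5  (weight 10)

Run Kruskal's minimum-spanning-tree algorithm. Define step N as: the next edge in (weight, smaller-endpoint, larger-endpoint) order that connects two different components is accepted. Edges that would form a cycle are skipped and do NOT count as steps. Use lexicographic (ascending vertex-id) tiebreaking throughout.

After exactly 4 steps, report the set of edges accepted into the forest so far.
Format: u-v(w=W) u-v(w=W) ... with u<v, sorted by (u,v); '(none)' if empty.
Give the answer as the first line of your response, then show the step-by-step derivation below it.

0-3(w=3) 1-2(w=10) 2-3(w=8) 2-5(w=8)

step 1: add edge 0-3 (w=3); MST = {0-3(w=3)}
step 2: add edge 2-3 (w=8); MST = {0-3(w=3) 2-3(w=8)}
step 3: add edge 2-5 (w=8); MST = {0-3(w=3) 2-3(w=8) 2-5(w=8)}
step 4: add edge 1-2 (w=10); MST = {0-3(w=3) 1-2(w=10) 2-3(w=8) 2-5(w=8)}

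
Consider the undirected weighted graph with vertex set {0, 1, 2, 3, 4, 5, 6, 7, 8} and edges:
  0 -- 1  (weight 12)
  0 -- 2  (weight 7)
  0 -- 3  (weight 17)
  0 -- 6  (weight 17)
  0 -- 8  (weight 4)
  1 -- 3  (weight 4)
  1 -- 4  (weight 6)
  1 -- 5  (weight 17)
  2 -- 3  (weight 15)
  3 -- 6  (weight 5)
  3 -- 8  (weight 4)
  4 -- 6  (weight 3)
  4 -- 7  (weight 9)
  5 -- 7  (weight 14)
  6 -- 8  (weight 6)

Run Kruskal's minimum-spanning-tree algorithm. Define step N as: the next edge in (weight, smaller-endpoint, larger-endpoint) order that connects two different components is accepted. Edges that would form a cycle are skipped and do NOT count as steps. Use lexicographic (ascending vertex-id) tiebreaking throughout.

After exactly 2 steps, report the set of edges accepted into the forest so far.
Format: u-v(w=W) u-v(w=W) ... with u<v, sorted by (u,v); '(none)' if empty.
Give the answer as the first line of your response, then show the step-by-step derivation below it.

0-8(w=4) 4-6(w=3)

step 1: add edge 4-6 (w=3); MST = {4-6(w=3)}
step 2: add edge 0-8 (w=4); MST = {0-8(w=4) 4-6(w=3)}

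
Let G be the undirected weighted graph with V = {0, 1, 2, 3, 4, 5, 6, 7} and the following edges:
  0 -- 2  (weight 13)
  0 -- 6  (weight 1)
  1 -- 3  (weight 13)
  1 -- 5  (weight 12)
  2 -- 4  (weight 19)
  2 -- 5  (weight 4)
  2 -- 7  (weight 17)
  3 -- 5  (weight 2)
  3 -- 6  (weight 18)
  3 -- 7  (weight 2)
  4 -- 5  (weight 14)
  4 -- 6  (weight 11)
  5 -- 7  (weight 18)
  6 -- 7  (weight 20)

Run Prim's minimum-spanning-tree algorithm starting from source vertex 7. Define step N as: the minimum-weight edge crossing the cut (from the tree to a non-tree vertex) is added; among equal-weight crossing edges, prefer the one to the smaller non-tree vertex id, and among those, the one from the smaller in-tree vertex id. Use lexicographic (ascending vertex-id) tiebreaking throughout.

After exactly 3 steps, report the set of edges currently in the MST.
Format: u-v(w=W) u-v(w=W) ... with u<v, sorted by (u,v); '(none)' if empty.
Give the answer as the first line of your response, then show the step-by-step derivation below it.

2-5(w=4) 3-5(w=2) 3-7(w=2)

step 1: add edge 3-7 (w=2); MST = {3-7(w=2)}
step 2: add edge 3-5 (w=2); MST = {3-5(w=2) 3-7(w=2)}
step 3: add edge 2-5 (w=4); MST = {2-5(w=4) 3-5(w=2) 3-7(w=2)}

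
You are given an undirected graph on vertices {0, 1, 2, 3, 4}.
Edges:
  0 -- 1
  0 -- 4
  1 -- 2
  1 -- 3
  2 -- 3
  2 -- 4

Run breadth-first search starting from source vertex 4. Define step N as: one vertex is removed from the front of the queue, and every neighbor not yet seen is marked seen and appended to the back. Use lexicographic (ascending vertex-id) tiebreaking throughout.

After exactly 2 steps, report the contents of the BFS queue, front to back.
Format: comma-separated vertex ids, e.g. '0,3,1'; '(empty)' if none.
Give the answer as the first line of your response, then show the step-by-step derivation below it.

2,1

step 1: dequeue 4; queue=[0,2]; order=4
step 2: dequeue 0; queue=[2,1]; order=4,0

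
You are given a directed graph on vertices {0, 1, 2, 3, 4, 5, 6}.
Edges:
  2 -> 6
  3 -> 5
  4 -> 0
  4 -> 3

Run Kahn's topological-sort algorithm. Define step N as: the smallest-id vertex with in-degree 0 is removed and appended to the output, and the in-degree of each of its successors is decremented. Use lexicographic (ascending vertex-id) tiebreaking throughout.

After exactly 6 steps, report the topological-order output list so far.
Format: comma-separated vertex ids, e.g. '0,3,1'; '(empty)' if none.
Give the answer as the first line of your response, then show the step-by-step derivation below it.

1,2,4,0,3,5

step 1: output 1; order=[1]; indeg=(1,0,0,1,0,1,1)
step 2: output 2; order=[1,2]; indeg=(1,0,0,1,0,1,0)
step 3: output 4; order=[1,2,4]; indeg=(0,0,0,0,0,1,0)
step 4: output 0; order=[1,2,4,0]; indeg=(0,0,0,0,0,1,0)
step 5: output 3; order=[1,2,4,0,3]; indeg=(0,0,0,0,0,0,0)
step 6: output 5; order=[1,2,4,0,3,5]; indeg=(0,0,0,0,0,0,0)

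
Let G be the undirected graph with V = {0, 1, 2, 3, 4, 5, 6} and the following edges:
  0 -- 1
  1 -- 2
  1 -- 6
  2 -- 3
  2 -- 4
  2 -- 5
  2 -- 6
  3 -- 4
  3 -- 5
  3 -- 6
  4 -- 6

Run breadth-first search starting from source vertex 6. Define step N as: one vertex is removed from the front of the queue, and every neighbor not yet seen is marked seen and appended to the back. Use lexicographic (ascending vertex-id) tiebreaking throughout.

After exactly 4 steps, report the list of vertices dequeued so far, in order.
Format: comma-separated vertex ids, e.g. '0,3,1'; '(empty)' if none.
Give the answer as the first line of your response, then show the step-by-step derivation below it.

6,1,2,3

step 1: dequeue 6; queue=[1,2,3,4]; order=6
step 2: dequeue 1; queue=[2,3,4,0]; order=6,1
step 3: dequeue 2; queue=[3,4,0,5]; order=6,1,2
step 4: dequeue 3; queue=[4,0,5]; order=6,1,2,3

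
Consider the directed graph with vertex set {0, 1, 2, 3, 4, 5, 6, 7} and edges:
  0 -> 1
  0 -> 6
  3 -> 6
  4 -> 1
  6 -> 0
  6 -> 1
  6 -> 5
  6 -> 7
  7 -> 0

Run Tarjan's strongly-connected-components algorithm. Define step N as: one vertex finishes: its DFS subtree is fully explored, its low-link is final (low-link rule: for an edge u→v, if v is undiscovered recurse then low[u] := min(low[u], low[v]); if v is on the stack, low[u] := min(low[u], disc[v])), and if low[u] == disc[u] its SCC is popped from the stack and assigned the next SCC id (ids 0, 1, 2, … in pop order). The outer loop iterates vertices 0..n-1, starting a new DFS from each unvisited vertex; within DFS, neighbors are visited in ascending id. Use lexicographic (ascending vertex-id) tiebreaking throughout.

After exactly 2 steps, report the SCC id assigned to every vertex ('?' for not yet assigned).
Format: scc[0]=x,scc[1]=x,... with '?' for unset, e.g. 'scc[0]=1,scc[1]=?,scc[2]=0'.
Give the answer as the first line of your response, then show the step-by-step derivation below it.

scc[0]=?,scc[1]=0,scc[2]=?,scc[3]=?,scc[4]=?,scc[5]=1,scc[6]=?,scc[7]=?

step 1: low=(low[0]=0,low[1]=1,low[2]=?,low[3]=?,low[4]=?,low[5]=?,low[6]=?,low[7]=?); scc=(scc[0]=?,scc[1]=0,scc[2]=?,scc[3]=?,scc[4]=?,scc[5]=?,scc[6]=?,scc[7]=?)
step 2: low=(low[0]=0,low[1]=1,low[2]=?,low[3]=?,low[4]=?,low[5]=3,low[6]=0,low[7]=?); scc=(scc[0]=?,scc[1]=0,scc[2]=?,scc[3]=?,scc[4]=?,scc[5]=1,scc[6]=?,scc[7]=?)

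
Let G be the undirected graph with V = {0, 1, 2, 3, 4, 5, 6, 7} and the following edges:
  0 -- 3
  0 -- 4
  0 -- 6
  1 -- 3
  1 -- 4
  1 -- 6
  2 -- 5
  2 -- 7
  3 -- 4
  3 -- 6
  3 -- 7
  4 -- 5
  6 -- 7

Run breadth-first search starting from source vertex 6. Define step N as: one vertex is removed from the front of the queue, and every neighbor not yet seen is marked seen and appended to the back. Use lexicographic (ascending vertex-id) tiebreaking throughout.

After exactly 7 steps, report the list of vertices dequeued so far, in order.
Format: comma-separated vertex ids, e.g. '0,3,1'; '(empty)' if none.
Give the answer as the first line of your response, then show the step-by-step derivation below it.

6,0,1,3,7,4,2

step 1: dequeue 6; queue=[0,1,3,7]; order=6
step 2: dequeue 0; queue=[1,3,7,4]; order=6,0
step 3: dequeue 1; queue=[3,7,4]; order=6,0,1
step 4: dequeue 3; queue=[7,4]; order=6,0,1,3
step 5: dequeue 7; queue=[4,2]; order=6,0,1,3,7
step 6: dequeue 4; queue=[2,5]; order=6,0,1,3,7,4
step 7: dequeue 2; queue=[5]; order=6,0,1,3,7,4,2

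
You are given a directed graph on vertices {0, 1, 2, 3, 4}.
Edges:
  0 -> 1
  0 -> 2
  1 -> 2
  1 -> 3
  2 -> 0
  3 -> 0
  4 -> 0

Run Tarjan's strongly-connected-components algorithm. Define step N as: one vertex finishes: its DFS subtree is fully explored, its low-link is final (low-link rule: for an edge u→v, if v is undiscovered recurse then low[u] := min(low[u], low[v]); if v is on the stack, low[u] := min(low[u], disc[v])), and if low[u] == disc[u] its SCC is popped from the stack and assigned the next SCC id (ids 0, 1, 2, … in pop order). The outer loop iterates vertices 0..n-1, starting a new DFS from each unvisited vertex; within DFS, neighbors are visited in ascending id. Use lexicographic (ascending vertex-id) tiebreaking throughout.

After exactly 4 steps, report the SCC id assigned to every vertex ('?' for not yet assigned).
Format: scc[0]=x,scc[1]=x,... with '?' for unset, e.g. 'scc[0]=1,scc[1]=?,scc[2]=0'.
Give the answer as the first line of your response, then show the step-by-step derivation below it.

scc[0]=0,scc[1]=0,scc[2]=0,scc[3]=0,scc[4]=?

step 1: low=(low[0]=0,low[1]=1,low[2]=0,low[3]=?,low[4]=?); scc=(scc[0]=?,scc[1]=?,scc[2]=?,scc[3]=?,scc[4]=?)
step 2: low=(low[0]=0,low[1]=0,low[2]=0,low[3]=0,low[4]=?); scc=(scc[0]=?,scc[1]=?,scc[2]=?,scc[3]=?,scc[4]=?)
step 3: low=(low[0]=0,low[1]=0,low[2]=0,low[3]=0,low[4]=?); scc=(scc[0]=?,scc[1]=?,scc[2]=?,scc[3]=?,scc[4]=?)
step 4: low=(low[0]=0,low[1]=0,low[2]=0,low[3]=0,low[4]=?); scc=(scc[0]=0,scc[1]=0,scc[2]=0,scc[3]=0,scc[4]=?)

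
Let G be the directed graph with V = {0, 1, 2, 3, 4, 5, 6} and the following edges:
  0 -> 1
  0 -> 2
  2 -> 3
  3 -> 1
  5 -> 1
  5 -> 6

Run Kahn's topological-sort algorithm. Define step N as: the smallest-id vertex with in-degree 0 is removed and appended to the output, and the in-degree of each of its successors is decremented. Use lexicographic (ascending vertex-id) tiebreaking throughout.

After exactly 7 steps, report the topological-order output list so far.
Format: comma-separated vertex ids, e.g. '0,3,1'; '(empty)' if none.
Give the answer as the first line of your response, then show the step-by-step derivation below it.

0,2,3,4,5,1,6

step 1: output 0; order=[0]; indeg=(0,2,0,1,0,0,1)
step 2: output 2; order=[0,2]; indeg=(0,2,0,0,0,0,1)
step 3: output 3; order=[0,2,3]; indeg=(0,1,0,0,0,0,1)
step 4: output 4; order=[0,2,3,4]; indeg=(0,1,0,0,0,0,1)
step 5: output 5; order=[0,2,3,4,5]; indeg=(0,0,0,0,0,0,0)
step 6: output 1; order=[0,2,3,4,5,1]; indeg=(0,0,0,0,0,0,0)
step 7: output 6; order=[0,2,3,4,5,1,6]; indeg=(0,0,0,0,0,0,0)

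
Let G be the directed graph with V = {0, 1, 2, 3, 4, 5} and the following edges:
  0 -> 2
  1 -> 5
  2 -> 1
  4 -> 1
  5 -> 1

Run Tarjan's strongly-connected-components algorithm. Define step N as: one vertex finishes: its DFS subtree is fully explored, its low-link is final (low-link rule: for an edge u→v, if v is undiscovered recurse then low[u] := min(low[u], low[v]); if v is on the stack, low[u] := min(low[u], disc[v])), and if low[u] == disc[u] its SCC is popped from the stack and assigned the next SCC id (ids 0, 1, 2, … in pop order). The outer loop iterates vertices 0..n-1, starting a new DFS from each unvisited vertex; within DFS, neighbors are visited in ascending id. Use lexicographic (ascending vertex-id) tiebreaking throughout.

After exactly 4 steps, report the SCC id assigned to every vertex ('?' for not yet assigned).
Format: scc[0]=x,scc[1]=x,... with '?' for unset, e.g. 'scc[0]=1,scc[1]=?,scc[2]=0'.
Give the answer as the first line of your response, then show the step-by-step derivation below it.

scc[0]=2,scc[1]=0,scc[2]=1,scc[3]=?,scc[4]=?,scc[5]=0

step 1: low=(low[0]=0,low[1]=2,low[2]=1,low[3]=?,low[4]=?,low[5]=2); scc=(scc[0]=?,scc[1]=?,scc[2]=?,scc[3]=?,scc[4]=?,scc[5]=?)
step 2: low=(low[0]=0,low[1]=2,low[2]=1,low[3]=?,low[4]=?,low[5]=2); scc=(scc[0]=?,scc[1]=0,scc[2]=?,scc[3]=?,scc[4]=?,scc[5]=0)
step 3: low=(low[0]=0,low[1]=2,low[2]=1,low[3]=?,low[4]=?,low[5]=2); scc=(scc[0]=?,scc[1]=0,scc[2]=1,scc[3]=?,scc[4]=?,scc[5]=0)
step 4: low=(low[0]=0,low[1]=2,low[2]=1,low[3]=?,low[4]=?,low[5]=2); scc=(scc[0]=2,scc[1]=0,scc[2]=1,scc[3]=?,scc[4]=?,scc[5]=0)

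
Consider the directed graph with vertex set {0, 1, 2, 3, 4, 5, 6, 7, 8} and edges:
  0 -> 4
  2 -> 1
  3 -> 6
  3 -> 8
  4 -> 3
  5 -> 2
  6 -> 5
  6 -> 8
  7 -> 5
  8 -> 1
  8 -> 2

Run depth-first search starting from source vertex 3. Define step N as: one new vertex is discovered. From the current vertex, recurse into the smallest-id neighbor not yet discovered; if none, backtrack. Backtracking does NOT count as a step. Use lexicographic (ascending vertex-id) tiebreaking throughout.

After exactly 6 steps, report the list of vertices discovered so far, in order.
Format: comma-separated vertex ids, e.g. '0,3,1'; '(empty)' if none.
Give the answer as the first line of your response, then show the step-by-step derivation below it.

3,6,5,2,1,8

step 1: discover 3; path=3; order=3
step 2: discover 6; path=3>6; order=3,6
step 3: discover 5; path=3>6>5; order=3,6,5
step 4: discover 2; path=3>6>5>2; order=3,6,5,2
step 5: discover 1; path=3>6>5>2>1; order=3,6,5,2,1
step 6: discover 8; path=3>6>8; order=3,6,5,2,1,8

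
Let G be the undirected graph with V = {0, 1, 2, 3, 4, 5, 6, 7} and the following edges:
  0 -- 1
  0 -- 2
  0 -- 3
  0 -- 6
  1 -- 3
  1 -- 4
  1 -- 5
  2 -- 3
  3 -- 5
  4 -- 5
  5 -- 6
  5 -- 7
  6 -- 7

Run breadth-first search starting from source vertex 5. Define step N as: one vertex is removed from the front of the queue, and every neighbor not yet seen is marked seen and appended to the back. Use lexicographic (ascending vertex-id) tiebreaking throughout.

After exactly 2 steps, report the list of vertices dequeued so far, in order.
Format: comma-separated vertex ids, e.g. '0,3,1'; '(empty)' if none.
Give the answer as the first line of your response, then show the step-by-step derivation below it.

5,1

step 1: dequeue 5; queue=[1,3,4,6,7]; order=5
step 2: dequeue 1; queue=[3,4,6,7,0]; order=5,1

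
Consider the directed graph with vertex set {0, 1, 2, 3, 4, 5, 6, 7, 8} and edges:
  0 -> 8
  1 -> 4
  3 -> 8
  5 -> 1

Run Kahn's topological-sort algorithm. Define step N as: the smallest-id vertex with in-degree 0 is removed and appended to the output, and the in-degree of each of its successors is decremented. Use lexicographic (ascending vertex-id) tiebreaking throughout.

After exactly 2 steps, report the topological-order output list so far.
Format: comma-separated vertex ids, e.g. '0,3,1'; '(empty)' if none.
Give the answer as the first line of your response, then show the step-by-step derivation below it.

0,2

step 1: output 0; order=[0]; indeg=(0,1,0,0,1,0,0,0,1)
step 2: output 2; order=[0,2]; indeg=(0,1,0,0,1,0,0,0,1)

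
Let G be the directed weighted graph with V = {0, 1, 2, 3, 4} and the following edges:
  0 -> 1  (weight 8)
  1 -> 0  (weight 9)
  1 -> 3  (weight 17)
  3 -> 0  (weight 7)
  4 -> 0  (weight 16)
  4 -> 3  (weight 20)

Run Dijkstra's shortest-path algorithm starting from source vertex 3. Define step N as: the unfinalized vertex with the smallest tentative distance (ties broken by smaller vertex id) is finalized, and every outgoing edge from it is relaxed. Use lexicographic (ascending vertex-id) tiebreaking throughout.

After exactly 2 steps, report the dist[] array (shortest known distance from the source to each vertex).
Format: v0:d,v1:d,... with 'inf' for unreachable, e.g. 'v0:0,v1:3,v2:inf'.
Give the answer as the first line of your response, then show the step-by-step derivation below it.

v0:7,v1:15,v2:inf,v3:0,v4:inf

step 1: dist = v0:7,v1:inf,v2:inf,v3:0,v4:inf
step 2: dist = v0:7,v1:15,v2:inf,v3:0,v4:inf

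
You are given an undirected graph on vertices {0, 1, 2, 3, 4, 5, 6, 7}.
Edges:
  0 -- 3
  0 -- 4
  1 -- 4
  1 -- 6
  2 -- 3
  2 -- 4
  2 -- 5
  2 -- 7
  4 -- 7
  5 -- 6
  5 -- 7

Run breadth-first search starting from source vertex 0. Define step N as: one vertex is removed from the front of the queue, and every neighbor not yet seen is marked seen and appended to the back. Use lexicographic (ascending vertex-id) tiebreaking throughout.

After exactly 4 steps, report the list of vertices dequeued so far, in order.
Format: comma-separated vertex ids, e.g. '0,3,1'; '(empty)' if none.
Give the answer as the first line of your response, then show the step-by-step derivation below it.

0,3,4,2

step 1: dequeue 0; queue=[3,4]; order=0
step 2: dequeue 3; queue=[4,2]; order=0,3
step 3: dequeue 4; queue=[2,1,7]; order=0,3,4
step 4: dequeue 2; queue=[1,7,5]; order=0,3,4,2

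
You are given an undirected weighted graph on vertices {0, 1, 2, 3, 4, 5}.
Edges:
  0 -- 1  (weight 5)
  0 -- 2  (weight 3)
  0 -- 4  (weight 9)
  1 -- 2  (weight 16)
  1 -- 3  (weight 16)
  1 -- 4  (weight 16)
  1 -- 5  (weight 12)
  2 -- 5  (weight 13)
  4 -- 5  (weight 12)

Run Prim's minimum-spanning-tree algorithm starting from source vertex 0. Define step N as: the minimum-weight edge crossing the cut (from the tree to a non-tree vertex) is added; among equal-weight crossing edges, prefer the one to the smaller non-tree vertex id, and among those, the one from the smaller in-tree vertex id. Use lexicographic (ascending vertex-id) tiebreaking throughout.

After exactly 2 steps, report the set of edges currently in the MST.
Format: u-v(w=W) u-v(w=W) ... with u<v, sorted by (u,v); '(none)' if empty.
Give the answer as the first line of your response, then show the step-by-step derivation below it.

0-1(w=5) 0-2(w=3)

step 1: add edge 0-2 (w=3); MST = {0-2(w=3)}
step 2: add edge 0-1 (w=5); MST = {0-1(w=5) 0-2(w=3)}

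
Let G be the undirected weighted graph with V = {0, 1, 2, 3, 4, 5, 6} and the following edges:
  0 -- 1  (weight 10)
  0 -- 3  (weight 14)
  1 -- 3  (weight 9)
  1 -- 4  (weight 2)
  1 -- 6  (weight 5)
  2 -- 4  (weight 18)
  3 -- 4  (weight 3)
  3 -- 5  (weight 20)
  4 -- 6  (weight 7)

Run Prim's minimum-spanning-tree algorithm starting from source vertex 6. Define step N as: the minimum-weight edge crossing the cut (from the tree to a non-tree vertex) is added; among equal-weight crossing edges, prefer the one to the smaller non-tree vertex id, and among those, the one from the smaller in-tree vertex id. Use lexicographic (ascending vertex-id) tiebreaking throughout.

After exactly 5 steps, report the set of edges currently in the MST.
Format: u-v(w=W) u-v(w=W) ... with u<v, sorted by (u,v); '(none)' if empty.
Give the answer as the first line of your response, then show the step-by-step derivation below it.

0-1(w=10) 1-4(w=2) 1-6(w=5) 2-4(w=18) 3-4(w=3)

step 1: add edge 1-6 (w=5); MST = {1-6(w=5)}
step 2: add edge 1-4 (w=2); MST = {1-4(w=2) 1-6(w=5)}
step 3: add edge 3-4 (w=3); MST = {1-4(w=2) 1-6(w=5) 3-4(w=3)}
step 4: add edge 0-1 (w=10); MST = {0-1(w=10) 1-4(w=2) 1-6(w=5) 3-4(w=3)}
step 5: add edge 2-4 (w=18); MST = {0-1(w=10) 1-4(w=2) 1-6(w=5) 2-4(w=18) 3-4(w=3)}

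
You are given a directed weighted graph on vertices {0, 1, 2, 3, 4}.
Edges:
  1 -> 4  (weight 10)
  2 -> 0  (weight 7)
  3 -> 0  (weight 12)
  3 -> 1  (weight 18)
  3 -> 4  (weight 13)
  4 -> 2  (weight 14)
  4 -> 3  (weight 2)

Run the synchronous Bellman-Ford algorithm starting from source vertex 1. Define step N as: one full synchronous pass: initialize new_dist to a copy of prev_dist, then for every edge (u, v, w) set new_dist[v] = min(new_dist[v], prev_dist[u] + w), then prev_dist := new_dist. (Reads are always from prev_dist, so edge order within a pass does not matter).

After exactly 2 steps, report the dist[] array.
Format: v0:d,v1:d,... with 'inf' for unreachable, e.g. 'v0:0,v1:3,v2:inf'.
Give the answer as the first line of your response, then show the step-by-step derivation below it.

v0:inf,v1:0,v2:24,v3:12,v4:10

step 1: dist = v0:inf,v1:0,v2:inf,v3:inf,v4:10
step 2: dist = v0:inf,v1:0,v2:24,v3:12,v4:10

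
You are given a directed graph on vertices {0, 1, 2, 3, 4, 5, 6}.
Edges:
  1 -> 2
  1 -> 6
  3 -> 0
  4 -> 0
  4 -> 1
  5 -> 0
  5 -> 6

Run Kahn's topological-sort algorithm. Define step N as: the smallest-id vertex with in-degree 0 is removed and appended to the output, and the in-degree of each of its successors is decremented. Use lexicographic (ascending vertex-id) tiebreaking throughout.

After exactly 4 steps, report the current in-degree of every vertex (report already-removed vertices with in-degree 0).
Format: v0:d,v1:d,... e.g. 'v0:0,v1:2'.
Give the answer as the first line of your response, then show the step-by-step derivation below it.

v0:1,v1:0,v2:0,v3:0,v4:0,v5:0,v6:1

step 1: output 3; order=[3]; indeg=(2,1,1,0,0,0,2)
step 2: output 4; order=[3,4]; indeg=(1,0,1,0,0,0,2)
step 3: output 1; order=[3,4,1]; indeg=(1,0,0,0,0,0,1)
step 4: output 2; order=[3,4,1,2]; indeg=(1,0,0,0,0,0,1)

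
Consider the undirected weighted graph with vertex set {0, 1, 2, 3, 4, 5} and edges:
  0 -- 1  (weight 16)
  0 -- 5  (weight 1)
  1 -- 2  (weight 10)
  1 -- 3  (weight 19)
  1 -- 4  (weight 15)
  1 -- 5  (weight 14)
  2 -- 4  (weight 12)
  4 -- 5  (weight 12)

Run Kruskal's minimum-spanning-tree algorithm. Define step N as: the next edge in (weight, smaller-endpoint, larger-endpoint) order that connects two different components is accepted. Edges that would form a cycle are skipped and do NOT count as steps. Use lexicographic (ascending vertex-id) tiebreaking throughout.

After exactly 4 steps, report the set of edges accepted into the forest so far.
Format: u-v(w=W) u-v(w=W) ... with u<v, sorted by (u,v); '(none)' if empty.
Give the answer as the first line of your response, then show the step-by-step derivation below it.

0-5(w=1) 1-2(w=10) 2-4(w=12) 4-5(w=12)

step 1: add edge 0-5 (w=1); MST = {0-5(w=1)}
step 2: add edge 1-2 (w=10); MST = {0-5(w=1) 1-2(w=10)}
step 3: add edge 2-4 (w=12); MST = {0-5(w=1) 1-2(w=10) 2-4(w=12)}
step 4: add edge 4-5 (w=12); MST = {0-5(w=1) 1-2(w=10) 2-4(w=12) 4-5(w=12)}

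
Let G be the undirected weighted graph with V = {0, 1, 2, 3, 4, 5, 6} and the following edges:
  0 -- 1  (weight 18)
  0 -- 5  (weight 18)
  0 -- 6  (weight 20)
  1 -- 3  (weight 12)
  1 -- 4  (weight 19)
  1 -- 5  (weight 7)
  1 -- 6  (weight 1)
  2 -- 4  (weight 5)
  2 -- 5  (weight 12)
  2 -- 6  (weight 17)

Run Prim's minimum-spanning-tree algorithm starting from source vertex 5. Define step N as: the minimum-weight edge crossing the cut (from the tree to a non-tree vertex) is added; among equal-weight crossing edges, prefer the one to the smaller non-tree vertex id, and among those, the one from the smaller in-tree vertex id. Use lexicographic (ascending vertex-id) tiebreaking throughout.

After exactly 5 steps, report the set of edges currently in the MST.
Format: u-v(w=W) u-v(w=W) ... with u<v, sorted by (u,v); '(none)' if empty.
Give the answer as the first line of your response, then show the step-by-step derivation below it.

1-3(w=12) 1-5(w=7) 1-6(w=1) 2-4(w=5) 2-5(w=12)

step 1: add edge 1-5 (w=7); MST = {1-5(w=7)}
step 2: add edge 1-6 (w=1); MST = {1-5(w=7) 1-6(w=1)}
step 3: add edge 2-5 (w=12); MST = {1-5(w=7) 1-6(w=1) 2-5(w=12)}
step 4: add edge 2-4 (w=5); MST = {1-5(w=7) 1-6(w=1) 2-4(w=5) 2-5(w=12)}
step 5: add edge 1-3 (w=12); MST = {1-3(w=12) 1-5(w=7) 1-6(w=1) 2-4(w=5) 2-5(w=12)}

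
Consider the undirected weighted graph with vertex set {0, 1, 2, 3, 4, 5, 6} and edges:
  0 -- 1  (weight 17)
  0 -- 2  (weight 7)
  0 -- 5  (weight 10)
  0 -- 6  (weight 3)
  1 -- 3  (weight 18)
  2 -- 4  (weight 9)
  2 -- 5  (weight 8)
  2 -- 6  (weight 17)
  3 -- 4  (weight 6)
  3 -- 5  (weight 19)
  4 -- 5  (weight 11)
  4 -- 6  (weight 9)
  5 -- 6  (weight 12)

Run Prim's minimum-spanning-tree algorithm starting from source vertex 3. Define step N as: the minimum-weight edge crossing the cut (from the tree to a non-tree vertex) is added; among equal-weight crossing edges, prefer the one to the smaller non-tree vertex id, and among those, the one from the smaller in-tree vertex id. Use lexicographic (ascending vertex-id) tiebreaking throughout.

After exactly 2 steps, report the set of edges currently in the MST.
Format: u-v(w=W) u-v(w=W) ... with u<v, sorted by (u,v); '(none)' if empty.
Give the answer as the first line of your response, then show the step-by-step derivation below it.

2-4(w=9) 3-4(w=6)

step 1: add edge 3-4 (w=6); MST = {3-4(w=6)}
step 2: add edge 2-4 (w=9); MST = {2-4(w=9) 3-4(w=6)}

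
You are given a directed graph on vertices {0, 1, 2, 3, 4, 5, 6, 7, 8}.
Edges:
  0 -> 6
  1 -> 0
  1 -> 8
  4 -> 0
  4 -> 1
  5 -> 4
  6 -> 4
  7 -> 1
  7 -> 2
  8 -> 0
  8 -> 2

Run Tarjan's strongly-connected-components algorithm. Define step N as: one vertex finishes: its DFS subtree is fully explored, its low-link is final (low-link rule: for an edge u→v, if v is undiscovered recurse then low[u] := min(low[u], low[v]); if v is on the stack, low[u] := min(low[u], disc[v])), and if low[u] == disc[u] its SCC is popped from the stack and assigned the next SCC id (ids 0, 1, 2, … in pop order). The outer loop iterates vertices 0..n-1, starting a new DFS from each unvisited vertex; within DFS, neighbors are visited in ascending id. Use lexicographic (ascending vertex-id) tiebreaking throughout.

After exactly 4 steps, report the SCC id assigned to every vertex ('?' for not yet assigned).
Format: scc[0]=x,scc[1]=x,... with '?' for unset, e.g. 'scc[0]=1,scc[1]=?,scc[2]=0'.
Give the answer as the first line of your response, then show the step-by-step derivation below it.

scc[0]=?,scc[1]=?,scc[2]=0,scc[3]=?,scc[4]=?,scc[5]=?,scc[6]=?,scc[7]=?,scc[8]=?

step 1: low=(low[0]=0,low[1]=0,low[2]=5,low[3]=?,low[4]=0,low[5]=?,low[6]=1,low[7]=?,low[8]=0); scc=(scc[0]=?,scc[1]=?,scc[2]=0,scc[3]=?,scc[4]=?,scc[5]=?,scc[6]=?,scc[7]=?,scc[8]=?)
step 2: low=(low[0]=0,low[1]=0,low[2]=5,low[3]=?,low[4]=0,low[5]=?,low[6]=1,low[7]=?,low[8]=0); scc=(scc[0]=?,scc[1]=?,scc[2]=0,scc[3]=?,scc[4]=?,scc[5]=?,scc[6]=?,scc[7]=?,scc[8]=?)
step 3: low=(low[0]=0,low[1]=0,low[2]=5,low[3]=?,low[4]=0,low[5]=?,low[6]=1,low[7]=?,low[8]=0); scc=(scc[0]=?,scc[1]=?,scc[2]=0,scc[3]=?,scc[4]=?,scc[5]=?,scc[6]=?,scc[7]=?,scc[8]=?)
step 4: low=(low[0]=0,low[1]=0,low[2]=5,low[3]=?,low[4]=0,low[5]=?,low[6]=1,low[7]=?,low[8]=0); scc=(scc[0]=?,scc[1]=?,scc[2]=0,scc[3]=?,scc[4]=?,scc[5]=?,scc[6]=?,scc[7]=?,scc[8]=?)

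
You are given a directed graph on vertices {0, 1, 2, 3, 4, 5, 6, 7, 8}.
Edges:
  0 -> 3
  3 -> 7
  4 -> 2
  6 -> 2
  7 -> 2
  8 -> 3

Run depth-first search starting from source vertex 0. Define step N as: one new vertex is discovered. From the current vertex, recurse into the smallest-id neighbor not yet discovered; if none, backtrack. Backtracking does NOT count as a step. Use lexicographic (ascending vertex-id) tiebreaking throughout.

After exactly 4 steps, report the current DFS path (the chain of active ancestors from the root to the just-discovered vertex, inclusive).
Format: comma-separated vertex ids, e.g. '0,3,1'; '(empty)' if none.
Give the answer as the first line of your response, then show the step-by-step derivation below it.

0,3,7,2

step 1: discover 0; path=0; order=0
step 2: discover 3; path=0>3; order=0,3
step 3: discover 7; path=0>3>7; order=0,3,7
step 4: discover 2; path=0>3>7>2; order=0,3,7,2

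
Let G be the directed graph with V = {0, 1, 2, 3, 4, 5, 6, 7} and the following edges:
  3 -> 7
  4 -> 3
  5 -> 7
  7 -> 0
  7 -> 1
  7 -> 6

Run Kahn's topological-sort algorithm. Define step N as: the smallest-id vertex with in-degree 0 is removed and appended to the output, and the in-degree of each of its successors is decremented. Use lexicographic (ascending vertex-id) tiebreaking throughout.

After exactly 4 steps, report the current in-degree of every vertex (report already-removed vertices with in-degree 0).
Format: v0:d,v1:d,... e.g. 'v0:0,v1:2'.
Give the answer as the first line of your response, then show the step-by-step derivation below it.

v0:1,v1:1,v2:0,v3:0,v4:0,v5:0,v6:1,v7:0

step 1: output 2; order=[2]; indeg=(1,1,0,1,0,0,1,2)
step 2: output 4; order=[2,4]; indeg=(1,1,0,0,0,0,1,2)
step 3: output 3; order=[2,4,3]; indeg=(1,1,0,0,0,0,1,1)
step 4: output 5; order=[2,4,3,5]; indeg=(1,1,0,0,0,0,1,0)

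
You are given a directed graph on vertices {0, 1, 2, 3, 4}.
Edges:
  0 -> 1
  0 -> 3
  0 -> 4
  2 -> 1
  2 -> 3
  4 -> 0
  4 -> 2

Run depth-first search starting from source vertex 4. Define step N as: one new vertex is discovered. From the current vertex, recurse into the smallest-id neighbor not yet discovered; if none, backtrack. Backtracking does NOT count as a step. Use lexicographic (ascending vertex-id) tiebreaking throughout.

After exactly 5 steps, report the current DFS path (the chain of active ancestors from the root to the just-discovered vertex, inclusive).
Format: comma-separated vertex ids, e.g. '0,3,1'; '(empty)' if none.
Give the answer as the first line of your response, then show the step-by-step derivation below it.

4,2

step 1: discover 4; path=4; order=4
step 2: discover 0; path=4>0; order=4,0
step 3: discover 1; path=4>0>1; order=4,0,1
step 4: discover 3; path=4>0>3; order=4,0,1,3
step 5: discover 2; path=4>2; order=4,0,1,3,2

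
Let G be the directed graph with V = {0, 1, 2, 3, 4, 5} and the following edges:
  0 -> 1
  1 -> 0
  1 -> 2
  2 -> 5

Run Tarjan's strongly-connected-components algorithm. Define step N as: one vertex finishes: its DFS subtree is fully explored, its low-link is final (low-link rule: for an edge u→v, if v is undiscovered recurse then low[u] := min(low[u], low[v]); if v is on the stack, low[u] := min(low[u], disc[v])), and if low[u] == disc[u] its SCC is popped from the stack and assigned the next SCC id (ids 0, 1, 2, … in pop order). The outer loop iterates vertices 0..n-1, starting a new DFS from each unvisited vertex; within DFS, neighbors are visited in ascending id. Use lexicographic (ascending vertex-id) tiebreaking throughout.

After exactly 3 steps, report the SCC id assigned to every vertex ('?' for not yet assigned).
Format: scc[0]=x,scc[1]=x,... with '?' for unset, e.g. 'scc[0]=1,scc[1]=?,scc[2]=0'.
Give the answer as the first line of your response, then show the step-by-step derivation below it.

scc[0]=?,scc[1]=?,scc[2]=1,scc[3]=?,scc[4]=?,scc[5]=0

step 1: low=(low[0]=0,low[1]=0,low[2]=2,low[3]=?,low[4]=?,low[5]=3); scc=(scc[0]=?,scc[1]=?,scc[2]=?,scc[3]=?,scc[4]=?,scc[5]=0)
step 2: low=(low[0]=0,low[1]=0,low[2]=2,low[3]=?,low[4]=?,low[5]=3); scc=(scc[0]=?,scc[1]=?,scc[2]=1,scc[3]=?,scc[4]=?,scc[5]=0)
step 3: low=(low[0]=0,low[1]=0,low[2]=2,low[3]=?,low[4]=?,low[5]=3); scc=(scc[0]=?,scc[1]=?,scc[2]=1,scc[3]=?,scc[4]=?,scc[5]=0)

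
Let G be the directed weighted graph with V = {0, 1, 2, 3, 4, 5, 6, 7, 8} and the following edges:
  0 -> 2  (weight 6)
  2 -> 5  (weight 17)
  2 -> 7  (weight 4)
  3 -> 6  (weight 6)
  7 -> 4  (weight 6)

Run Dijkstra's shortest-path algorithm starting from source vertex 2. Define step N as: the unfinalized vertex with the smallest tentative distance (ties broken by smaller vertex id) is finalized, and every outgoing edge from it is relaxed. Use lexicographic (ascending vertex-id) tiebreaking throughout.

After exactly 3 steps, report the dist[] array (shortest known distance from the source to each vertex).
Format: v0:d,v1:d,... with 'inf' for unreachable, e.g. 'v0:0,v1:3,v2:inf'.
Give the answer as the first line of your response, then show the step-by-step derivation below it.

v0:inf,v1:inf,v2:0,v3:inf,v4:10,v5:17,v6:inf,v7:4,v8:inf

step 1: dist = v0:inf,v1:inf,v2:0,v3:inf,v4:inf,v5:17,v6:inf,v7:4,v8:inf
step 2: dist = v0:inf,v1:inf,v2:0,v3:inf,v4:10,v5:17,v6:inf,v7:4,v8:inf
step 3: dist = v0:inf,v1:inf,v2:0,v3:inf,v4:10,v5:17,v6:inf,v7:4,v8:inf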